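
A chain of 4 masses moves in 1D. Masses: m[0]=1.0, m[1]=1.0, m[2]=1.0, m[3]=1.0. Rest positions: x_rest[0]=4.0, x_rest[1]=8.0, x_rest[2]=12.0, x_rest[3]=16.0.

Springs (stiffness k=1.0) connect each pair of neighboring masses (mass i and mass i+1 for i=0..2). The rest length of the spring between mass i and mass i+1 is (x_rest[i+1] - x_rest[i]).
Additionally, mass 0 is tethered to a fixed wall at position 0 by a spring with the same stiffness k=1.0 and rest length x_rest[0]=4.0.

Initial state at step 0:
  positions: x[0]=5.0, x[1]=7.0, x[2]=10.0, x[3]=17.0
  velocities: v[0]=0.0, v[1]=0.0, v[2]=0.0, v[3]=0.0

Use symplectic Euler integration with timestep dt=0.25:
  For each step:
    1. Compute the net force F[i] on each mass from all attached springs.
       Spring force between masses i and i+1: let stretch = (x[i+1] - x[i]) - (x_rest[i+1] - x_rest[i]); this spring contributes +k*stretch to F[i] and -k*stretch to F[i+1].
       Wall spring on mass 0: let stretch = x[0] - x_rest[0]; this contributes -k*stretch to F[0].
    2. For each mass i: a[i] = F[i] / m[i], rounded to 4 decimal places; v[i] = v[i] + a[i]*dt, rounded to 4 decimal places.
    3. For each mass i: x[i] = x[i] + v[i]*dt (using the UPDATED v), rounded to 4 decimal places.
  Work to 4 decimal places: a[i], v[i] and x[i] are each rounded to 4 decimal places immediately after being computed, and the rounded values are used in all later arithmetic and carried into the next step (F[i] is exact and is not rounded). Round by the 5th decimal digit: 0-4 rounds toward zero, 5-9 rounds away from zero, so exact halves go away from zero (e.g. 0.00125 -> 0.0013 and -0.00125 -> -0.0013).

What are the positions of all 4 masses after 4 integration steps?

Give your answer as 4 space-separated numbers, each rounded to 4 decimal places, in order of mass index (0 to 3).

Answer: 3.5100 7.5650 11.9575 15.5068

Derivation:
Step 0: x=[5.0000 7.0000 10.0000 17.0000] v=[0.0000 0.0000 0.0000 0.0000]
Step 1: x=[4.8125 7.0625 10.2500 16.8125] v=[-0.7500 0.2500 1.0000 -0.7500]
Step 2: x=[4.4649 7.1836 10.7110 16.4649] v=[-1.3906 0.4844 1.8438 -1.3906]
Step 3: x=[4.0081 7.3553 11.3111 16.0076] v=[-1.8272 0.6866 2.4004 -1.8291]
Step 4: x=[3.5100 7.5650 11.9575 15.5068] v=[-1.9924 0.8388 2.5856 -2.0032]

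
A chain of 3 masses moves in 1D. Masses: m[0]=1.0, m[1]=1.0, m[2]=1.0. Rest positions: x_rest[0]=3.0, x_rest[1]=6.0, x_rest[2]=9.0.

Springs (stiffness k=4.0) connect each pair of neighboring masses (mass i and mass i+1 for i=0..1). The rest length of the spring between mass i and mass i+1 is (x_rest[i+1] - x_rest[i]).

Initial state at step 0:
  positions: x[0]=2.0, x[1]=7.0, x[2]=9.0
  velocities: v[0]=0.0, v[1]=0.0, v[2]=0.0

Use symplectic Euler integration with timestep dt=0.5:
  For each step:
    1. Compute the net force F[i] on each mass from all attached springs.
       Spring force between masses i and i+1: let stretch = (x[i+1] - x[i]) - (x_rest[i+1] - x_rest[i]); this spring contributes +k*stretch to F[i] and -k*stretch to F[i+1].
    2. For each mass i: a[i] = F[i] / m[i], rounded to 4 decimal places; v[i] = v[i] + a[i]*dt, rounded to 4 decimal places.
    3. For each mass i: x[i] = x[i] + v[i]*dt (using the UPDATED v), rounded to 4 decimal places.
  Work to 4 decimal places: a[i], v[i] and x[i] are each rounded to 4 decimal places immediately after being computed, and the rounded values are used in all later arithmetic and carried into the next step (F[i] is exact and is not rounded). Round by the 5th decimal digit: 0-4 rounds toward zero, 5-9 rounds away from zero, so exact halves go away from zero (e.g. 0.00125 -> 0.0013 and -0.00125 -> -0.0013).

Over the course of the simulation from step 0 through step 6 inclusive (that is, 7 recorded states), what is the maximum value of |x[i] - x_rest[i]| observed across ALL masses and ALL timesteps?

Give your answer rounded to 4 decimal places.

Step 0: x=[2.0000 7.0000 9.0000] v=[0.0000 0.0000 0.0000]
Step 1: x=[4.0000 4.0000 10.0000] v=[4.0000 -6.0000 2.0000]
Step 2: x=[3.0000 7.0000 8.0000] v=[-2.0000 6.0000 -4.0000]
Step 3: x=[3.0000 7.0000 8.0000] v=[0.0000 0.0000 0.0000]
Step 4: x=[4.0000 4.0000 10.0000] v=[2.0000 -6.0000 4.0000]
Step 5: x=[2.0000 7.0000 9.0000] v=[-4.0000 6.0000 -2.0000]
Step 6: x=[2.0000 7.0000 9.0000] v=[0.0000 0.0000 0.0000]
Max displacement = 2.0000

Answer: 2.0000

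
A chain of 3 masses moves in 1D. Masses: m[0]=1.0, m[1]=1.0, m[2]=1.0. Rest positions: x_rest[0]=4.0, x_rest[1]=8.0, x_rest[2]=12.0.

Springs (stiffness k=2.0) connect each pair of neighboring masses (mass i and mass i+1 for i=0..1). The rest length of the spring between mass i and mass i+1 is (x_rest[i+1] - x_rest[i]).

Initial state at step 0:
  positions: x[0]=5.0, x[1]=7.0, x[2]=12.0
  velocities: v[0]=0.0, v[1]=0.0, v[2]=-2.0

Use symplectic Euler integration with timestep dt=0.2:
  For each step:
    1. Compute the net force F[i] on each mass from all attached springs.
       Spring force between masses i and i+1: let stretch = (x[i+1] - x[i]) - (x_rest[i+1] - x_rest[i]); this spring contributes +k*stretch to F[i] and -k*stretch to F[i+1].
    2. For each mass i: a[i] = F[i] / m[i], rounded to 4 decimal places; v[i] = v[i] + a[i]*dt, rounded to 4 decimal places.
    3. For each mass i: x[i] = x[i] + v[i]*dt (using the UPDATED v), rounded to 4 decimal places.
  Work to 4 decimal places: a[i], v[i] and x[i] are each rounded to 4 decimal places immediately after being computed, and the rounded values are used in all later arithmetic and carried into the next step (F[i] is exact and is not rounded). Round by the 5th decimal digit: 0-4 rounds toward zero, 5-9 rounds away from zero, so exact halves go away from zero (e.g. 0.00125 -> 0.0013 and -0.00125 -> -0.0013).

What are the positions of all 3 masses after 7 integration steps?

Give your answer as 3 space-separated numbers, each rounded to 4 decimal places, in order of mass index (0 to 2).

Answer: 3.0633 7.8457 10.2909

Derivation:
Step 0: x=[5.0000 7.0000 12.0000] v=[0.0000 0.0000 -2.0000]
Step 1: x=[4.8400 7.2400 11.5200] v=[-0.8000 1.2000 -2.4000]
Step 2: x=[4.5520 7.6304 11.0176] v=[-1.4400 1.9520 -2.5120]
Step 3: x=[4.1903 8.0455 10.5642] v=[-1.8086 2.0755 -2.2669]
Step 4: x=[3.8170 8.3537 10.2293] v=[-1.8665 1.5409 -1.6744]
Step 5: x=[3.4866 8.4490 10.0644] v=[-1.6518 0.4765 -0.8246]
Step 6: x=[3.2332 8.2765 10.0902] v=[-1.2668 -0.8623 0.1292]
Step 7: x=[3.0633 7.8457 10.2909] v=[-0.8495 -2.1541 1.0037]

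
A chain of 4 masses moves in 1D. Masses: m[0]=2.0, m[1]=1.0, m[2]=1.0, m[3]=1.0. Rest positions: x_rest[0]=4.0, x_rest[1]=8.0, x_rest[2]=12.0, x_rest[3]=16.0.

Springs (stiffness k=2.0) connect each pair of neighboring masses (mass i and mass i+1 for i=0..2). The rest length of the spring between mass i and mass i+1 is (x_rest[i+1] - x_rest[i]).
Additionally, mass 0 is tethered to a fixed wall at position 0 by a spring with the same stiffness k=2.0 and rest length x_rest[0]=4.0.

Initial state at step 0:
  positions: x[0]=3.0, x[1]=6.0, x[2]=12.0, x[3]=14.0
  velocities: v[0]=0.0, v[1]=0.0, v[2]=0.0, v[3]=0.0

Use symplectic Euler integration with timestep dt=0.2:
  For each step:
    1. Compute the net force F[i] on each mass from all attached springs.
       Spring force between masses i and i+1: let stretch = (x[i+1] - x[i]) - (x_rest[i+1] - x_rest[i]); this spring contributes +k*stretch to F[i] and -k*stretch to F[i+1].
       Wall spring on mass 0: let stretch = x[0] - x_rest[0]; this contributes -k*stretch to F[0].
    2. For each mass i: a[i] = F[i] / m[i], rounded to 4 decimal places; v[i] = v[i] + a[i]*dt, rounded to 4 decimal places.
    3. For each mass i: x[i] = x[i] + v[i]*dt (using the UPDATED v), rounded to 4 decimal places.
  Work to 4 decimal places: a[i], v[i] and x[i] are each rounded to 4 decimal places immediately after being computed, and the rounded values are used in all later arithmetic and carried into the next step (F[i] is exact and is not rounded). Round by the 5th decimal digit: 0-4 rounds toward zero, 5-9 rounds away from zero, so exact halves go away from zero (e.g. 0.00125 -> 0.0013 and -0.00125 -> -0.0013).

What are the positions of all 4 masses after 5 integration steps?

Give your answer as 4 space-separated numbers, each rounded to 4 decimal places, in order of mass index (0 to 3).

Step 0: x=[3.0000 6.0000 12.0000 14.0000] v=[0.0000 0.0000 0.0000 0.0000]
Step 1: x=[3.0000 6.2400 11.6800 14.1600] v=[0.0000 1.2000 -1.6000 0.8000]
Step 2: x=[3.0096 6.6560 11.1232 14.4416] v=[0.0480 2.0800 -2.7840 1.4080]
Step 3: x=[3.0447 7.1377 10.4745 14.7777] v=[0.1754 2.4083 -3.2435 1.6806]
Step 4: x=[3.1217 7.5589 9.9031 15.0896] v=[0.3851 2.1058 -2.8569 1.5593]
Step 5: x=[3.2513 7.8126 9.5591 15.3065] v=[0.6482 1.2686 -1.7200 1.0847]

Answer: 3.2513 7.8126 9.5591 15.3065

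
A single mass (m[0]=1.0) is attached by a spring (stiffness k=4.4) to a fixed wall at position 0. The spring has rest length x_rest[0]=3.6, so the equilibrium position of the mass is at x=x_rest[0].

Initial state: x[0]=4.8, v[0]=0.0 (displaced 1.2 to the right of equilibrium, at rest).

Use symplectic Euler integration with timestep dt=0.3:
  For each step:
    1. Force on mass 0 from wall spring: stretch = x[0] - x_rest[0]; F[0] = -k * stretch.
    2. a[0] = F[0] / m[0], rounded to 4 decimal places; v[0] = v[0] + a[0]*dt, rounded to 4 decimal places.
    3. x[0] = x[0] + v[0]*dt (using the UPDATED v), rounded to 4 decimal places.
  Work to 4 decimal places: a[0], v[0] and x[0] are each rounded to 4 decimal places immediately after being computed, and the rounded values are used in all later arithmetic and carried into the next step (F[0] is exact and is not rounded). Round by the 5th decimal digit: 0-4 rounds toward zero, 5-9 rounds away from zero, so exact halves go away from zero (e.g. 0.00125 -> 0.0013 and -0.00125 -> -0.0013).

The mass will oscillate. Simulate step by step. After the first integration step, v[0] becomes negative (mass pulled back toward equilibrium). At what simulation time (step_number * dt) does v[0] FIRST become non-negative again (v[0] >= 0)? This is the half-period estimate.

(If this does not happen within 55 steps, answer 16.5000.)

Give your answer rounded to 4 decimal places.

Step 0: x=[4.8000] v=[0.0000]
Step 1: x=[4.3248] v=[-1.5840]
Step 2: x=[3.5626] v=[-2.5407]
Step 3: x=[2.8152] v=[-2.4913]
Step 4: x=[2.3786] v=[-1.4554]
Step 5: x=[2.4257] v=[0.1569]
First v>=0 after going negative at step 5, time=1.5000

Answer: 1.5000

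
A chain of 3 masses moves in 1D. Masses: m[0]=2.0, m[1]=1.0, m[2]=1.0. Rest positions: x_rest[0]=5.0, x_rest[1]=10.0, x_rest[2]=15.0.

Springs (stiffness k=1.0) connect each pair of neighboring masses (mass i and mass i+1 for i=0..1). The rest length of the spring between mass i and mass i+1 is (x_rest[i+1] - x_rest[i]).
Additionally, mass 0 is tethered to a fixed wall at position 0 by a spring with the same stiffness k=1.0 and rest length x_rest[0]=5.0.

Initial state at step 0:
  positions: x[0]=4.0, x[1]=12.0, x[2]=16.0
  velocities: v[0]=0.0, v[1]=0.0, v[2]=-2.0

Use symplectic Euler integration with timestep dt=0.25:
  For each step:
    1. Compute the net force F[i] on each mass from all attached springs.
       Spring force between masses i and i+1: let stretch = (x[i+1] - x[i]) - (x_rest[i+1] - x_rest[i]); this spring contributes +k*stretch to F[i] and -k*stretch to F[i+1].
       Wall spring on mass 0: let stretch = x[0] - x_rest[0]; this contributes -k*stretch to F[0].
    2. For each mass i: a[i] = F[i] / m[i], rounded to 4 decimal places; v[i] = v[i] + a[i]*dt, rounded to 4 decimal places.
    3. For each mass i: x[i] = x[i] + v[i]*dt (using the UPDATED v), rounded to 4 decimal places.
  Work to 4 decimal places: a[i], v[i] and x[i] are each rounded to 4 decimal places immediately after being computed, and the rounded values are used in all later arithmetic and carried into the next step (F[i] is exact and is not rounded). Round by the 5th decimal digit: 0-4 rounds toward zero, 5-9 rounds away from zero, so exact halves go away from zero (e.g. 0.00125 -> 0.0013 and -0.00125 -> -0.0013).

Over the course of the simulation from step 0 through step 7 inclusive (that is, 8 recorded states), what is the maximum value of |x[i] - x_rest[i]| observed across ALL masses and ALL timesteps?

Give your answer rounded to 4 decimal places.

Step 0: x=[4.0000 12.0000 16.0000] v=[0.0000 0.0000 -2.0000]
Step 1: x=[4.1250 11.7500 15.5625] v=[0.5000 -1.0000 -1.7500]
Step 2: x=[4.3594 11.2617 15.1992] v=[0.9375 -1.9531 -1.4531]
Step 3: x=[4.6733 10.5881 14.9023] v=[1.2554 -2.6943 -1.1875]
Step 4: x=[5.0260 9.8145 14.6483] v=[1.4106 -3.0945 -1.0161]
Step 5: x=[5.3712 9.0437 14.4047] v=[1.3809 -3.0832 -0.9746]
Step 6: x=[5.6634 8.3784 14.1385] v=[1.1686 -2.6611 -1.0649]
Step 7: x=[5.8634 7.9035 13.8248] v=[0.8001 -1.8998 -1.2549]
Max displacement = 2.0965

Answer: 2.0965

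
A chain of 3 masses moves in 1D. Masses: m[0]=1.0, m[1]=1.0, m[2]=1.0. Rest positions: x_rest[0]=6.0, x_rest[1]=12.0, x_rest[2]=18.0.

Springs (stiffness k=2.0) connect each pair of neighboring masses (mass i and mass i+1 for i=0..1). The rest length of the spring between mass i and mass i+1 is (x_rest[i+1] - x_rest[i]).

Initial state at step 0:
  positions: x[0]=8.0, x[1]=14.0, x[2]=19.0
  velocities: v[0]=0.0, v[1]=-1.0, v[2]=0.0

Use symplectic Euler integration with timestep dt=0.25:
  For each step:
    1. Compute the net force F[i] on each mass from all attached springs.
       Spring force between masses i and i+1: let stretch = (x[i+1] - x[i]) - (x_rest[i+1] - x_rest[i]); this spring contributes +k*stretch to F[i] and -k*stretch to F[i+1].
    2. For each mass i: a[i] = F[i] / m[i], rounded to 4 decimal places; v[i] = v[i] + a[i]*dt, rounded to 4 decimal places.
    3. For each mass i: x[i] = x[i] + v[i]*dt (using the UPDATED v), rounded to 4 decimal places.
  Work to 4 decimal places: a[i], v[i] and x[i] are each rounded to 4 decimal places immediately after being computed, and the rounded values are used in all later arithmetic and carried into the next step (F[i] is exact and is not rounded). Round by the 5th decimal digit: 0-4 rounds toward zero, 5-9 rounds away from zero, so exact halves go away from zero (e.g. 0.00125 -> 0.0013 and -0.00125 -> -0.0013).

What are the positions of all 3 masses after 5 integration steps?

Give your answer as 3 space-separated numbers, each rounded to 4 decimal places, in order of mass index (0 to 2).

Answer: 7.2322 12.9052 19.6129

Derivation:
Step 0: x=[8.0000 14.0000 19.0000] v=[0.0000 -1.0000 0.0000]
Step 1: x=[8.0000 13.6250 19.1250] v=[0.0000 -1.5000 0.5000]
Step 2: x=[7.9531 13.2344 19.3125] v=[-0.1875 -1.5625 0.7500]
Step 3: x=[7.8164 12.9434 19.4903] v=[-0.5469 -1.1641 0.7110]
Step 4: x=[7.5706 12.8299 19.5997] v=[-0.9834 -0.4542 0.4376]
Step 5: x=[7.2322 12.9052 19.6129] v=[-1.3538 0.3011 0.0527]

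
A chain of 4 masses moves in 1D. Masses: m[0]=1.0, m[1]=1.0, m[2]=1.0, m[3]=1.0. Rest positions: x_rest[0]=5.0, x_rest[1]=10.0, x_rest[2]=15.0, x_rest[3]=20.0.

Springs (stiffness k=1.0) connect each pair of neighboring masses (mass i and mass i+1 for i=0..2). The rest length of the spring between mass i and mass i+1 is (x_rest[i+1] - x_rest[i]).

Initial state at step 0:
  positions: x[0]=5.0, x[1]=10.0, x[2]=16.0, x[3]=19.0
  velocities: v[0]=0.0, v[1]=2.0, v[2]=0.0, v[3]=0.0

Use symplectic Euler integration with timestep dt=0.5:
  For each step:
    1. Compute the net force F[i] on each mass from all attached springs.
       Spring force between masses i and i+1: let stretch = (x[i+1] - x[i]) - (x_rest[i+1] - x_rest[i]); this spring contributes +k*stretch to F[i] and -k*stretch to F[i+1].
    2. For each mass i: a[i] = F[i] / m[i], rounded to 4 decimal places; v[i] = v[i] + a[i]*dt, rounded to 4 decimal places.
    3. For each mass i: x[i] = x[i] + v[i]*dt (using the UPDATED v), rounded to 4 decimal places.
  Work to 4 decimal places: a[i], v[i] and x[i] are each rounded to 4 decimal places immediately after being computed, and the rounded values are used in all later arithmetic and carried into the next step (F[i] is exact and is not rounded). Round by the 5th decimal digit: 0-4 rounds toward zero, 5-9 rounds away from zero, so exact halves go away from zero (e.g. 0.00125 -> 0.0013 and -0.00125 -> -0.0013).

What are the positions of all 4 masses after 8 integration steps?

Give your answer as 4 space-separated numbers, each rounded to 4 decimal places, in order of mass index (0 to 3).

Answer: 6.1303 12.9754 16.7202 22.1747

Derivation:
Step 0: x=[5.0000 10.0000 16.0000 19.0000] v=[0.0000 2.0000 0.0000 0.0000]
Step 1: x=[5.0000 11.2500 15.2500 19.5000] v=[0.0000 2.5000 -1.5000 1.0000]
Step 2: x=[5.3125 11.9375 14.5625 20.1875] v=[0.6250 1.3750 -1.3750 1.3750]
Step 3: x=[6.0313 11.6250 14.6250 20.7188] v=[1.4375 -0.6250 0.1250 1.0625]
Step 4: x=[6.8985 10.6641 15.4610 20.9766] v=[1.7344 -1.9219 1.6719 0.5156]
Step 5: x=[7.4571 9.9610 16.4767 21.1055] v=[1.1172 -1.4063 2.0313 0.2578]
Step 6: x=[7.3917 10.2608 17.0207 21.3272] v=[-0.1309 0.5996 1.0879 0.4434]
Step 7: x=[6.7935 11.5333 16.9513 21.7223] v=[-1.1964 2.5450 -0.1388 0.7902]
Step 8: x=[6.1303 12.9754 16.7202 22.1747] v=[-1.3265 2.8841 -0.4623 0.9047]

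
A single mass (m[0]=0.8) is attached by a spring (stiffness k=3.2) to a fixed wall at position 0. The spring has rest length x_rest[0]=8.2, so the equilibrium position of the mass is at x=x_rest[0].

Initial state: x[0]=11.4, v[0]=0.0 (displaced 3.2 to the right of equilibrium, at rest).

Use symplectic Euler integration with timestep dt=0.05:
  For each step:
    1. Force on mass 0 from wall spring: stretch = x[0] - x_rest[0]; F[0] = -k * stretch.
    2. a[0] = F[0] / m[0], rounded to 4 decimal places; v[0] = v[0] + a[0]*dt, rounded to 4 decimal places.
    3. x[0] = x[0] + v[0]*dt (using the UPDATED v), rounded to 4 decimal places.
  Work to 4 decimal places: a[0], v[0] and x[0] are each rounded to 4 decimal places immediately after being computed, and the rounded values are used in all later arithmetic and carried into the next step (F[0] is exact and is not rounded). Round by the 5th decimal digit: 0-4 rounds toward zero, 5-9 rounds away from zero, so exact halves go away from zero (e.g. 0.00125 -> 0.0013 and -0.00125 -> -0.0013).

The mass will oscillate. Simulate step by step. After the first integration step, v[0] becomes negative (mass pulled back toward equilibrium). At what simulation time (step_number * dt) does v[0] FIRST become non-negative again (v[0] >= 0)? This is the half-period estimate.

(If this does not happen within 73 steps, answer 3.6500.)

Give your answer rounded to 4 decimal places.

Answer: 1.6000

Derivation:
Step 0: x=[11.4000] v=[0.0000]
Step 1: x=[11.3680] v=[-0.6400]
Step 2: x=[11.3043] v=[-1.2736]
Step 3: x=[11.2096] v=[-1.8945]
Step 4: x=[11.0848] v=[-2.4964]
Step 5: x=[10.9311] v=[-3.0734]
Step 6: x=[10.7501] v=[-3.6196]
Step 7: x=[10.5436] v=[-4.1296]
Step 8: x=[10.3137] v=[-4.5983]
Step 9: x=[10.0627] v=[-5.0210]
Step 10: x=[9.7930] v=[-5.3935]
Step 11: x=[9.5074] v=[-5.7121]
Step 12: x=[9.2087] v=[-5.9736]
Step 13: x=[8.8999] v=[-6.1753]
Step 14: x=[8.5841] v=[-6.3153]
Step 15: x=[8.2645] v=[-6.3921]
Step 16: x=[7.9443] v=[-6.4050]
Step 17: x=[7.6266] v=[-6.3539]
Step 18: x=[7.3146] v=[-6.2392]
Step 19: x=[7.0115] v=[-6.0621]
Step 20: x=[6.7203] v=[-5.8244]
Step 21: x=[6.4439] v=[-5.5285]
Step 22: x=[6.1850] v=[-5.1773]
Step 23: x=[5.9463] v=[-4.7743]
Step 24: x=[5.7301] v=[-4.3236]
Step 25: x=[5.5386] v=[-3.8296]
Step 26: x=[5.3737] v=[-3.2973]
Step 27: x=[5.2371] v=[-2.7320]
Step 28: x=[5.1301] v=[-2.1394]
Step 29: x=[5.0538] v=[-1.5254]
Step 30: x=[5.0090] v=[-0.8962]
Step 31: x=[4.9961] v=[-0.2580]
Step 32: x=[5.0152] v=[0.3828]
First v>=0 after going negative at step 32, time=1.6000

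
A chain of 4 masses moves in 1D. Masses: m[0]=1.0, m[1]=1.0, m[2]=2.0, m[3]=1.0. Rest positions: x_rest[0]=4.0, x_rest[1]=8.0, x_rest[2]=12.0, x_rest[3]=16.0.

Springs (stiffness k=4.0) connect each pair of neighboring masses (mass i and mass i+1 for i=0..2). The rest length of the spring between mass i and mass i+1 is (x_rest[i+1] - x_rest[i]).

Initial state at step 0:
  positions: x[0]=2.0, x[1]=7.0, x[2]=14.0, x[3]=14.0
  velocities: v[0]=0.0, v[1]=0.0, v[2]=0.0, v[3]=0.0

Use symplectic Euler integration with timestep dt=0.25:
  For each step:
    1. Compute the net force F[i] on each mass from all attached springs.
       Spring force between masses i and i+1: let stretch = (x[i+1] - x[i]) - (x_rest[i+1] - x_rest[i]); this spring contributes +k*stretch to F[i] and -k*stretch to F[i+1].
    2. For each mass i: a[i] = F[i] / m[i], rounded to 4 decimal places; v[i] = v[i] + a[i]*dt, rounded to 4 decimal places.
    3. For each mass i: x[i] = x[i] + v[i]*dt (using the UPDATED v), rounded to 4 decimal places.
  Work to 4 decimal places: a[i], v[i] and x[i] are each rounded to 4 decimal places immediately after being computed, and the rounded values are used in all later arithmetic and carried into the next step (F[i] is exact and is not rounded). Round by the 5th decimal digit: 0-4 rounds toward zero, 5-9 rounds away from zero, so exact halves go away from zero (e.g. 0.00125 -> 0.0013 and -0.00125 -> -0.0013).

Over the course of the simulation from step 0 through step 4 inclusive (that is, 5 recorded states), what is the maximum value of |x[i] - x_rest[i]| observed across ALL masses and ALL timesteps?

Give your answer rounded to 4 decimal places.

Step 0: x=[2.0000 7.0000 14.0000 14.0000] v=[0.0000 0.0000 0.0000 0.0000]
Step 1: x=[2.2500 7.5000 13.1250 15.0000] v=[1.0000 2.0000 -3.5000 4.0000]
Step 2: x=[2.8125 8.0938 11.7813 16.5313] v=[2.2500 2.3750 -5.3750 6.1250]
Step 3: x=[3.6953 8.2891 10.5704 17.8751] v=[3.5313 0.7812 -4.8438 5.3750]
Step 4: x=[4.7266 7.9063 9.9874 18.3927] v=[4.1251 -1.5313 -2.3321 2.0703]
Max displacement = 2.3927

Answer: 2.3927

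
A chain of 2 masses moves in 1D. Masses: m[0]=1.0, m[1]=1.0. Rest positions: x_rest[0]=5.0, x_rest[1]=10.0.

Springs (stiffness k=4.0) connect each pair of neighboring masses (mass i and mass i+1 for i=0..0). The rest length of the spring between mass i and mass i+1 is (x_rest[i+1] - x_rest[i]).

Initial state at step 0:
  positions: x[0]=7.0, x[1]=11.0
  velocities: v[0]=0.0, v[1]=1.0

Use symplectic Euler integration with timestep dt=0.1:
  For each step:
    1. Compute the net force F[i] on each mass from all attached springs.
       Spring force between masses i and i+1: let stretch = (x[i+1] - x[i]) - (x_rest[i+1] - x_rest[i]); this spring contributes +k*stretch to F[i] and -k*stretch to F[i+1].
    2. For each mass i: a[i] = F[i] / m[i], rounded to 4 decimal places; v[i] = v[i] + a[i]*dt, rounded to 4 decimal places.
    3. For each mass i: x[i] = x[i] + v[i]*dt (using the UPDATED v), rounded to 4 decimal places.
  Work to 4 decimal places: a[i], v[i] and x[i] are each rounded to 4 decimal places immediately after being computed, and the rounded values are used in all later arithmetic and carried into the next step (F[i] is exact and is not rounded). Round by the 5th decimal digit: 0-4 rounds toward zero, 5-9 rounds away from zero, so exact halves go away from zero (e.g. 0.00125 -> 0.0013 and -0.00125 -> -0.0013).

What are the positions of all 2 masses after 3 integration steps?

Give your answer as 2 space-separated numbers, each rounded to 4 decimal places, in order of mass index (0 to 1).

Answer: 6.7914 11.5086

Derivation:
Step 0: x=[7.0000 11.0000] v=[0.0000 1.0000]
Step 1: x=[6.9600 11.1400] v=[-0.4000 1.4000]
Step 2: x=[6.8872 11.3128] v=[-0.7280 1.7280]
Step 3: x=[6.7914 11.5086] v=[-0.9578 1.9578]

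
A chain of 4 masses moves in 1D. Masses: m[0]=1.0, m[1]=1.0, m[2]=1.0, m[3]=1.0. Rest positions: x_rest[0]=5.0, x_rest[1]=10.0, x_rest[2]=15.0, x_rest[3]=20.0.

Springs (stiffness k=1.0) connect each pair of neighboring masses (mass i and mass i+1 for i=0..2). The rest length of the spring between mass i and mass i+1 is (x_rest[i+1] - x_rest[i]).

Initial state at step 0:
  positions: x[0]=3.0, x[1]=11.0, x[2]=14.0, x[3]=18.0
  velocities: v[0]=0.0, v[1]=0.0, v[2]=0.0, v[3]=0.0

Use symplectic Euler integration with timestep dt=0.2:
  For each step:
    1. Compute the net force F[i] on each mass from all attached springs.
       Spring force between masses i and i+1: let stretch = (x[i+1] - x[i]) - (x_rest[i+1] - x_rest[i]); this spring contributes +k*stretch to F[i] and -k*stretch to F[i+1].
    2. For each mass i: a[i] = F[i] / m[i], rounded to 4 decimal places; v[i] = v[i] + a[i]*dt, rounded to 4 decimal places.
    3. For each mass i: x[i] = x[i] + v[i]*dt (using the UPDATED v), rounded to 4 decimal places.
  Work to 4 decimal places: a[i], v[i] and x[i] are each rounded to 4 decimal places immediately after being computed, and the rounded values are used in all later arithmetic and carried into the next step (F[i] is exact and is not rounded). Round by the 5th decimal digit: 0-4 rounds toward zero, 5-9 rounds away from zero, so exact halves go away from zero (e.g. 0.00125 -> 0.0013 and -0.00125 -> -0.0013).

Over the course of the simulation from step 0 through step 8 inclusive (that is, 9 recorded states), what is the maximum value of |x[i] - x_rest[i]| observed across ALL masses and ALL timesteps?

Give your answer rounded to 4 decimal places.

Step 0: x=[3.0000 11.0000 14.0000 18.0000] v=[0.0000 0.0000 0.0000 0.0000]
Step 1: x=[3.1200 10.8000 14.0400 18.0400] v=[0.6000 -1.0000 0.2000 0.2000]
Step 2: x=[3.3472 10.4224 14.1104 18.1200] v=[1.1360 -1.8880 0.3520 0.4000]
Step 3: x=[3.6574 9.9093 14.1937 18.2396] v=[1.5510 -2.5654 0.4163 0.5981]
Step 4: x=[4.0177 9.3175 14.2674 18.3974] v=[1.8014 -2.9589 0.3686 0.7889]
Step 5: x=[4.3900 8.7117 14.3083 18.5900] v=[1.8614 -3.0289 0.2046 0.9629]
Step 6: x=[4.7351 8.1569 14.2966 18.8113] v=[1.7257 -2.7739 -0.0584 1.1066]
Step 7: x=[5.0171 7.7108 14.2199 19.0520] v=[1.4101 -2.2303 -0.3834 1.2037]
Step 8: x=[5.2069 7.4174 14.0761 19.2995] v=[0.9488 -1.4672 -0.7188 1.2373]
Max displacement = 2.5826

Answer: 2.5826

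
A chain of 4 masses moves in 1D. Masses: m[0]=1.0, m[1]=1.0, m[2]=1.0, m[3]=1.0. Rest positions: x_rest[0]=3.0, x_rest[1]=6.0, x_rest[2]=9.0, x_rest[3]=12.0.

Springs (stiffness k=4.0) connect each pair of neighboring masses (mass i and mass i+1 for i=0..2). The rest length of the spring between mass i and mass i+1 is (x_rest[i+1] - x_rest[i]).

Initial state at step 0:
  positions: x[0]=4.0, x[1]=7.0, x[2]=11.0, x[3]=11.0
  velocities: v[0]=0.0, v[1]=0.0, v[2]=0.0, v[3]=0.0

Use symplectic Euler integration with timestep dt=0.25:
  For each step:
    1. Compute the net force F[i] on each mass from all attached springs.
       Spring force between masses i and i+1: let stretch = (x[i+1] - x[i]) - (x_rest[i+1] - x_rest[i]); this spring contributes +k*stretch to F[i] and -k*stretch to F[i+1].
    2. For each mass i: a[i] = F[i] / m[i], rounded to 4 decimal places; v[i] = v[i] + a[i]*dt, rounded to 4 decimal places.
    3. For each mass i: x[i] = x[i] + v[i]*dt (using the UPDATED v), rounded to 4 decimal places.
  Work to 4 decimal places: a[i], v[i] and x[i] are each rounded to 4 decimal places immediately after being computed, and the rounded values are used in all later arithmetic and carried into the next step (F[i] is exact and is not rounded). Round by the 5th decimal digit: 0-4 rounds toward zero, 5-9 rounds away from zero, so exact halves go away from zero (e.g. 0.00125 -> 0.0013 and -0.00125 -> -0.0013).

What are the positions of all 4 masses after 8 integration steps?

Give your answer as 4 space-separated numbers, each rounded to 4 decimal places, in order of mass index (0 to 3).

Step 0: x=[4.0000 7.0000 11.0000 11.0000] v=[0.0000 0.0000 0.0000 0.0000]
Step 1: x=[4.0000 7.2500 10.0000 11.7500] v=[0.0000 1.0000 -4.0000 3.0000]
Step 2: x=[4.0625 7.3750 8.7500 12.8125] v=[0.2500 0.5000 -5.0000 4.2500]
Step 3: x=[4.2031 7.0156 8.1719 13.6094] v=[0.5625 -1.4375 -2.3125 3.1875]
Step 4: x=[4.2969 6.2422 8.6641 13.7969] v=[0.3750 -3.0937 1.9687 0.7500]
Step 5: x=[4.1270 5.5879 9.8340 13.4512] v=[-0.6797 -2.6171 4.6796 -1.3828]
Step 6: x=[3.5723 5.6299 10.8467 12.9512] v=[-2.2188 0.1681 4.0507 -2.0000]
Step 7: x=[2.7820 6.4617 11.0813 12.6751] v=[-3.1612 3.3273 0.9384 -1.1045]
Step 8: x=[2.1616 7.5285 10.5595 12.7505] v=[-2.4815 4.2672 -2.0874 0.3017]

Answer: 2.1616 7.5285 10.5595 12.7505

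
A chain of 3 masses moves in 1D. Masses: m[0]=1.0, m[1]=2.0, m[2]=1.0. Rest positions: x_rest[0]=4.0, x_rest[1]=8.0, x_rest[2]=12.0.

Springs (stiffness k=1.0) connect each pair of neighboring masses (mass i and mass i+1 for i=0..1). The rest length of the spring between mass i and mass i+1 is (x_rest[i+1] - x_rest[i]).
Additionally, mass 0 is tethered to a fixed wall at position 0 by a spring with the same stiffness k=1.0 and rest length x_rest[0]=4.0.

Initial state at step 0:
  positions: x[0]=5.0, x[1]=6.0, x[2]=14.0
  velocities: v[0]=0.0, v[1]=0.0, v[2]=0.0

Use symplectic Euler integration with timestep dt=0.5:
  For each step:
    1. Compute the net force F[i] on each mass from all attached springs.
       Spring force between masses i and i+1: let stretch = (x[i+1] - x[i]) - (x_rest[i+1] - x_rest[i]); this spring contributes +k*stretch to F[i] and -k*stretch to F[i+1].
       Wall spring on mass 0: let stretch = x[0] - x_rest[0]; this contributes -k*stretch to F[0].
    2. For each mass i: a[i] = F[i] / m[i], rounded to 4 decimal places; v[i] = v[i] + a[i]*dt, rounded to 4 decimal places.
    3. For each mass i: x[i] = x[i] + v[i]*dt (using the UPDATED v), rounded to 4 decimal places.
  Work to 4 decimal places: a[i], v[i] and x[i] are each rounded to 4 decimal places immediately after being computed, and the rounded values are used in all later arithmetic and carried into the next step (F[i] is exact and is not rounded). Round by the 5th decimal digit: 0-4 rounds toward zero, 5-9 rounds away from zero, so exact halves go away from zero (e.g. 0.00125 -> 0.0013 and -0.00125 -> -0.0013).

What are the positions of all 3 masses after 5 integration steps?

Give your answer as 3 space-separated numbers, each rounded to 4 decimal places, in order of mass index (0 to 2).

Step 0: x=[5.0000 6.0000 14.0000] v=[0.0000 0.0000 0.0000]
Step 1: x=[4.0000 6.8750 13.0000] v=[-2.0000 1.7500 -2.0000]
Step 2: x=[2.7188 8.1563 11.4688] v=[-2.5625 2.5625 -3.0625]
Step 3: x=[2.1172 9.1720 10.1094] v=[-1.2032 2.0313 -2.7188]
Step 4: x=[2.7500 9.4230 9.5157] v=[1.2656 0.5020 -1.1875]
Step 5: x=[4.3636 8.8515 9.8988] v=[3.2271 -1.1431 0.7662]

Answer: 4.3636 8.8515 9.8988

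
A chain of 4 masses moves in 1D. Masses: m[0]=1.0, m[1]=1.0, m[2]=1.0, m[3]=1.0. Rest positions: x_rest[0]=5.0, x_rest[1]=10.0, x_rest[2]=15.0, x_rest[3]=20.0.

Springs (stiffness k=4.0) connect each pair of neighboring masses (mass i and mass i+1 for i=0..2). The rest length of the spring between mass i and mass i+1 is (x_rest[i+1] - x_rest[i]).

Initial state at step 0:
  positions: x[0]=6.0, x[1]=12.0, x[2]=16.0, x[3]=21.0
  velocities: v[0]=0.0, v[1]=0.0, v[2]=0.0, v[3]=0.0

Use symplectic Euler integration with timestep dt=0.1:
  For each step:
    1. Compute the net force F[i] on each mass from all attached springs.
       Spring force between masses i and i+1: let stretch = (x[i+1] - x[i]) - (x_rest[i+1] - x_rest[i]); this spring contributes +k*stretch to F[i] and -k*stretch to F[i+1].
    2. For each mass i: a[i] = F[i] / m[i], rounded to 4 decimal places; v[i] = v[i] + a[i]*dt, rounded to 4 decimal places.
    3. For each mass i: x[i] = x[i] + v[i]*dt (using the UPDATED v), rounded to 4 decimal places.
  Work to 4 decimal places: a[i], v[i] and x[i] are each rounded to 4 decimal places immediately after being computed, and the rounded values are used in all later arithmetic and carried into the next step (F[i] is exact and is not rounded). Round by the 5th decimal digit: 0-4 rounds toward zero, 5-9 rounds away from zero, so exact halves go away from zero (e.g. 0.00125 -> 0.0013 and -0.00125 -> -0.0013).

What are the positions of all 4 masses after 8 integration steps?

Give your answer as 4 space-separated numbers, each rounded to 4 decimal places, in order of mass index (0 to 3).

Answer: 6.6652 10.6470 16.4765 21.2115

Derivation:
Step 0: x=[6.0000 12.0000 16.0000 21.0000] v=[0.0000 0.0000 0.0000 0.0000]
Step 1: x=[6.0400 11.9200 16.0400 21.0000] v=[0.4000 -0.8000 0.4000 0.0000]
Step 2: x=[6.1152 11.7696 16.1136 21.0016] v=[0.7520 -1.5040 0.7360 0.0160]
Step 3: x=[6.2166 11.5668 16.2090 21.0077] v=[1.0138 -2.0282 0.9536 0.0608]
Step 4: x=[6.3320 11.3357 16.3106 21.0218] v=[1.1539 -2.3114 1.0162 0.1413]
Step 5: x=[6.4475 11.1034 16.4017 21.0475] v=[1.1554 -2.3229 0.9107 0.2568]
Step 6: x=[6.5493 10.8968 16.4667 21.0874] v=[1.0178 -2.0659 0.6497 0.3985]
Step 7: x=[6.6250 10.7391 16.4937 21.1424] v=[0.7568 -1.5769 0.2700 0.5502]
Step 8: x=[6.6652 10.6470 16.4765 21.2115] v=[0.4024 -0.9207 -0.1724 0.6907]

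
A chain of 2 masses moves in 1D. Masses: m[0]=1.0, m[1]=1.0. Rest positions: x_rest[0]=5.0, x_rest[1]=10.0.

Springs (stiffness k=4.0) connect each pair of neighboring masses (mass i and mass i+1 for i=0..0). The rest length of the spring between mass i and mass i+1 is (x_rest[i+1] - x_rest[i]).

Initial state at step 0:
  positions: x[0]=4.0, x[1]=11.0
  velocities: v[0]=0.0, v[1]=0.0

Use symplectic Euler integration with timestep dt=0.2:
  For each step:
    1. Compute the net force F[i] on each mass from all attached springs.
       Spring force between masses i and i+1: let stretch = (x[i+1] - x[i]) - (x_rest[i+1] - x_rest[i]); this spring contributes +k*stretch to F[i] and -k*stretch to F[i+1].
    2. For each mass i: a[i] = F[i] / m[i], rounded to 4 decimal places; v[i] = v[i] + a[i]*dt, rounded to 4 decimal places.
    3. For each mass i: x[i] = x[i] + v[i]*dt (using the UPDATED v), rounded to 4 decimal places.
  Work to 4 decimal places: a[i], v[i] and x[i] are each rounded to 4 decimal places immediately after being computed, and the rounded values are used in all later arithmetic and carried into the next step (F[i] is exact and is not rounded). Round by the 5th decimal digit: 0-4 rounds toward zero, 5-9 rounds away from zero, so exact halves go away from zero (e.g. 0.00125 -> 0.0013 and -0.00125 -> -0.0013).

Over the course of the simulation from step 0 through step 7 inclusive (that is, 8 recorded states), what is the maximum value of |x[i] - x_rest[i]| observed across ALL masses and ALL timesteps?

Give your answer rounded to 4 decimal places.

Answer: 1.0425

Derivation:
Step 0: x=[4.0000 11.0000] v=[0.0000 0.0000]
Step 1: x=[4.3200 10.6800] v=[1.6000 -1.6000]
Step 2: x=[4.8576 10.1424] v=[2.6880 -2.6880]
Step 3: x=[5.4408 9.5592] v=[2.9158 -2.9158]
Step 4: x=[5.8829 9.1171] v=[2.2105 -2.2105]
Step 5: x=[6.0425 8.9575] v=[0.7979 -0.7979]
Step 6: x=[5.8685 9.1315] v=[-0.8701 0.8701]
Step 7: x=[5.4166 9.5834] v=[-2.2597 2.2597]
Max displacement = 1.0425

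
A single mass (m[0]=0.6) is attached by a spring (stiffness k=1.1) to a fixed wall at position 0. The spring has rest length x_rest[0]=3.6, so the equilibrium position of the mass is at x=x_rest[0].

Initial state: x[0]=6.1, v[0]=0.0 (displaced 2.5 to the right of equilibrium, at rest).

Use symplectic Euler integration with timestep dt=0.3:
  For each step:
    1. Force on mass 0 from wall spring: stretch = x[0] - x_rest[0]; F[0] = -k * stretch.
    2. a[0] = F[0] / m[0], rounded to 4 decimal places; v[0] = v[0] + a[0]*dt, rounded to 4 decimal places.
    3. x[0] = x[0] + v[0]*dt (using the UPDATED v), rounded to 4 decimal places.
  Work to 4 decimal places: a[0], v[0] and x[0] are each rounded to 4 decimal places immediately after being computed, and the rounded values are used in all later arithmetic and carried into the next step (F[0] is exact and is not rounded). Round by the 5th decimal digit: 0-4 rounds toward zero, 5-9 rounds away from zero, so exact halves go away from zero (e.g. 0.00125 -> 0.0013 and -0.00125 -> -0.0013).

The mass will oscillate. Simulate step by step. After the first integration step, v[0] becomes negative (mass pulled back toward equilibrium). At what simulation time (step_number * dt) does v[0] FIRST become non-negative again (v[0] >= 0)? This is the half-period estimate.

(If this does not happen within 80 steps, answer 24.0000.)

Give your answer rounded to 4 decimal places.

Answer: 2.4000

Derivation:
Step 0: x=[6.1000] v=[0.0000]
Step 1: x=[5.6875] v=[-1.3750]
Step 2: x=[4.9306] v=[-2.5231]
Step 3: x=[3.9541] v=[-3.2549]
Step 4: x=[2.9192] v=[-3.4497]
Step 5: x=[1.9966] v=[-3.0753]
Step 6: x=[1.3386] v=[-2.1934]
Step 7: x=[1.0537] v=[-0.9496]
Step 8: x=[1.1890] v=[0.4509]
First v>=0 after going negative at step 8, time=2.4000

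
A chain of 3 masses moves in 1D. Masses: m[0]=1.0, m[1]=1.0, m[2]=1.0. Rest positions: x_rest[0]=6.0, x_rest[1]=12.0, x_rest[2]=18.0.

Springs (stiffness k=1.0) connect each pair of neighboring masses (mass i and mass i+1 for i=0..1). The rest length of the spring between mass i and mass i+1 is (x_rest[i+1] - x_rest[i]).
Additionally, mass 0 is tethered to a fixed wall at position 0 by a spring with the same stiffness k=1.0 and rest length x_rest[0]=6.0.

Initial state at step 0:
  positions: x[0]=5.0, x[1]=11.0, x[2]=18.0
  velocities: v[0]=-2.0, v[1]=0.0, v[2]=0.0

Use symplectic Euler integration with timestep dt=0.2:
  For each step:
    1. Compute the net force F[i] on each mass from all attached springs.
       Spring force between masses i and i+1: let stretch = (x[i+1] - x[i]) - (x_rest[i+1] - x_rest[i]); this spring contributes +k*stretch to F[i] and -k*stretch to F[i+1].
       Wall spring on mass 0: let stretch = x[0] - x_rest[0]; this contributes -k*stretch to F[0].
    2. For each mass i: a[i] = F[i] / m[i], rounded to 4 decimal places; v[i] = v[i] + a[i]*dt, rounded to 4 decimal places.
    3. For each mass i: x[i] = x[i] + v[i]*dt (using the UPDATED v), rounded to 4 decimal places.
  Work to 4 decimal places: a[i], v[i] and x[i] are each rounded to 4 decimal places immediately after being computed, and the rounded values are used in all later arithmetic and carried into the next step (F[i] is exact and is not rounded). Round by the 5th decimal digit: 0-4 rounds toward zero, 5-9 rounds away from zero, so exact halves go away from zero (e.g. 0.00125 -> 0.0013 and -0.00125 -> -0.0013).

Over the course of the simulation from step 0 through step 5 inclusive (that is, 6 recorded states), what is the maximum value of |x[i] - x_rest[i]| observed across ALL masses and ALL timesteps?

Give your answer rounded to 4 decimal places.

Answer: 1.9228

Derivation:
Step 0: x=[5.0000 11.0000 18.0000] v=[-2.0000 0.0000 0.0000]
Step 1: x=[4.6400 11.0400 17.9600] v=[-1.8000 0.2000 -0.2000]
Step 2: x=[4.3504 11.1008 17.8832] v=[-1.4480 0.3040 -0.3840]
Step 3: x=[4.1568 11.1629 17.7751] v=[-0.9680 0.3104 -0.5405]
Step 4: x=[4.0772 11.2092 17.6425] v=[-0.3981 0.2316 -0.6629]
Step 5: x=[4.1198 11.2276 17.4926] v=[0.2129 0.0919 -0.7496]
Max displacement = 1.9228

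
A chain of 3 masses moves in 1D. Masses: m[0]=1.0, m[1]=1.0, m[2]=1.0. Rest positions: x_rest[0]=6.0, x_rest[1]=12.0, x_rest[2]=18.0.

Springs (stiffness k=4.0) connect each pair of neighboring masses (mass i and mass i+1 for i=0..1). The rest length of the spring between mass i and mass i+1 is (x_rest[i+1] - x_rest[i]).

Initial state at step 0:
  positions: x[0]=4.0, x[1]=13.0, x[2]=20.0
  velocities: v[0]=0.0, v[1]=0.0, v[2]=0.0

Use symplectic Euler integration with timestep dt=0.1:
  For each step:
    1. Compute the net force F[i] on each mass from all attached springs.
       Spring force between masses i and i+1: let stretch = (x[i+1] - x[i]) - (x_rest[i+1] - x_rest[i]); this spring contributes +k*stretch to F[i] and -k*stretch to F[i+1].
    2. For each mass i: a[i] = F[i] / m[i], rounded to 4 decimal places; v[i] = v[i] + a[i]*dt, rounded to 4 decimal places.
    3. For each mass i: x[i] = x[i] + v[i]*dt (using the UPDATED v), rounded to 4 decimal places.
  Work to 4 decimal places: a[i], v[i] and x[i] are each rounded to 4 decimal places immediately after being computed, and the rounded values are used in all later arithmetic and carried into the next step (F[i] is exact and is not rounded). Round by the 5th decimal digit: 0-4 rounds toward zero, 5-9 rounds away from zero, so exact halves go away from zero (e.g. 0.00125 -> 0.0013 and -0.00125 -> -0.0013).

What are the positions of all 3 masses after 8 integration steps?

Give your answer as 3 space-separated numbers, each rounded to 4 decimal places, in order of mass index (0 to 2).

Step 0: x=[4.0000 13.0000 20.0000] v=[0.0000 0.0000 0.0000]
Step 1: x=[4.1200 12.9200 19.9600] v=[1.2000 -0.8000 -0.4000]
Step 2: x=[4.3520 12.7696 19.8784] v=[2.3200 -1.5040 -0.8160]
Step 3: x=[4.6807 12.5669 19.7525] v=[3.2870 -2.0275 -1.2595]
Step 4: x=[5.0849 12.3361 19.5791] v=[4.0415 -2.3077 -1.7337]
Step 5: x=[5.5391 12.1050 19.3560] v=[4.5420 -2.3110 -2.2309]
Step 6: x=[6.0159 11.9013 19.0829] v=[4.7684 -2.0370 -2.7313]
Step 7: x=[6.4882 11.7495 18.7625] v=[4.7226 -1.5185 -3.2039]
Step 8: x=[6.9309 11.6677 18.4016] v=[4.4271 -0.8178 -3.6091]

Answer: 6.9309 11.6677 18.4016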